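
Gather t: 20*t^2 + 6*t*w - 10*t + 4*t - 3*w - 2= 20*t^2 + t*(6*w - 6) - 3*w - 2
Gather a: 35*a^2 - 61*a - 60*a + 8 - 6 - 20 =35*a^2 - 121*a - 18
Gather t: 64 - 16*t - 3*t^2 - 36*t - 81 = -3*t^2 - 52*t - 17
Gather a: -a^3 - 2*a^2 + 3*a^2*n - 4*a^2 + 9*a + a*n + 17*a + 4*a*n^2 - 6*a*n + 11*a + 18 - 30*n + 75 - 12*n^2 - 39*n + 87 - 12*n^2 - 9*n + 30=-a^3 + a^2*(3*n - 6) + a*(4*n^2 - 5*n + 37) - 24*n^2 - 78*n + 210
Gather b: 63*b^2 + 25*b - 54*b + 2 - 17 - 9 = 63*b^2 - 29*b - 24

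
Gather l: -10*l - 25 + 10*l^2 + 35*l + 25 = 10*l^2 + 25*l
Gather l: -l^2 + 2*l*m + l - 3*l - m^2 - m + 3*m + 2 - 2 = -l^2 + l*(2*m - 2) - m^2 + 2*m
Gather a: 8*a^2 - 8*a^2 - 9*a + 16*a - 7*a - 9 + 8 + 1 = 0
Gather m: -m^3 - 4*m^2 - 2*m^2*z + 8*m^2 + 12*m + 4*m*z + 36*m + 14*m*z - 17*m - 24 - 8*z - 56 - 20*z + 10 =-m^3 + m^2*(4 - 2*z) + m*(18*z + 31) - 28*z - 70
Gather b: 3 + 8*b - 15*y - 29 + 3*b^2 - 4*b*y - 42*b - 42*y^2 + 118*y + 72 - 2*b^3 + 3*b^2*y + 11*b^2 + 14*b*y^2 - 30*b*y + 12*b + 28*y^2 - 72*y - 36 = -2*b^3 + b^2*(3*y + 14) + b*(14*y^2 - 34*y - 22) - 14*y^2 + 31*y + 10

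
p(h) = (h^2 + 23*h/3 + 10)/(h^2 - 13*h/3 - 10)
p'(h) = (13/3 - 2*h)*(h^2 + 23*h/3 + 10)/(h^2 - 13*h/3 - 10)^2 + (2*h + 23/3)/(h^2 - 13*h/3 - 10)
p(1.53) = -1.68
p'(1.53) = -0.60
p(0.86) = -1.33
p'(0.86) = -0.45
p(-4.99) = -0.09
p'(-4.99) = -0.10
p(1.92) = -1.94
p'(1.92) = -0.72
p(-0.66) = -0.80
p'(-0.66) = -0.27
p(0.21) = -1.07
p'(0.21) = -0.36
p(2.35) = -2.29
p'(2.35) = -0.90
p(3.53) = -3.86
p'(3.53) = -1.97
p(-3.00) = -0.33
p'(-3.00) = -0.15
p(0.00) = -1.00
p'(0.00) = -0.33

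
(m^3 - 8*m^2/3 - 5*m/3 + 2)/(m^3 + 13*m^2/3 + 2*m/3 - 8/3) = (m - 3)/(m + 4)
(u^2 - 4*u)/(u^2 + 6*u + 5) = u*(u - 4)/(u^2 + 6*u + 5)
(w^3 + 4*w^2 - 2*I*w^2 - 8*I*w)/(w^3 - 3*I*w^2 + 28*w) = (w^2 + 2*w*(2 - I) - 8*I)/(w^2 - 3*I*w + 28)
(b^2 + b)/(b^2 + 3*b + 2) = b/(b + 2)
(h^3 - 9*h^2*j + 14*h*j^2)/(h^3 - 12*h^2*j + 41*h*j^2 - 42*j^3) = h/(h - 3*j)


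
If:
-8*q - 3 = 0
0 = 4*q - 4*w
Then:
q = -3/8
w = -3/8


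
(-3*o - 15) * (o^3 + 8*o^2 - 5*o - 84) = -3*o^4 - 39*o^3 - 105*o^2 + 327*o + 1260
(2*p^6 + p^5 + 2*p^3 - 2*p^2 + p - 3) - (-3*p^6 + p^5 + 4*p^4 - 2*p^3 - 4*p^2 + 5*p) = 5*p^6 - 4*p^4 + 4*p^3 + 2*p^2 - 4*p - 3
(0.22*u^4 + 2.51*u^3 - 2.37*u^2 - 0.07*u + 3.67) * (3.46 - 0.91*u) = -0.2002*u^5 - 1.5229*u^4 + 10.8413*u^3 - 8.1365*u^2 - 3.5819*u + 12.6982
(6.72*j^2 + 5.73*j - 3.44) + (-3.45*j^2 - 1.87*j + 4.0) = 3.27*j^2 + 3.86*j + 0.56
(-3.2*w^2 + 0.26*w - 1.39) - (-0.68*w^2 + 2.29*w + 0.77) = -2.52*w^2 - 2.03*w - 2.16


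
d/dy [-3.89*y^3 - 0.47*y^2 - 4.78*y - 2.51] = -11.67*y^2 - 0.94*y - 4.78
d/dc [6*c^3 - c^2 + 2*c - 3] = 18*c^2 - 2*c + 2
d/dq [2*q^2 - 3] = 4*q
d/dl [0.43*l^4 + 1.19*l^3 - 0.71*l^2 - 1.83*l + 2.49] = 1.72*l^3 + 3.57*l^2 - 1.42*l - 1.83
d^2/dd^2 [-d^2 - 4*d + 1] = -2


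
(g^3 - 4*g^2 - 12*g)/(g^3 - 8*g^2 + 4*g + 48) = g/(g - 4)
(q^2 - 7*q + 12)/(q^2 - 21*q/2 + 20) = 2*(q^2 - 7*q + 12)/(2*q^2 - 21*q + 40)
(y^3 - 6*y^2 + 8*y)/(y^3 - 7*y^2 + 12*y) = (y - 2)/(y - 3)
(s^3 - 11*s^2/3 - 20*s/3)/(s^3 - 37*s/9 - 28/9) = 3*s*(s - 5)/(3*s^2 - 4*s - 7)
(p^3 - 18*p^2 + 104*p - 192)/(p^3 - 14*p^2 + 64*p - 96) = (p - 8)/(p - 4)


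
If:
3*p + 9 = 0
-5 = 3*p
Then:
No Solution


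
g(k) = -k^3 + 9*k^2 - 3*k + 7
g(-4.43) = 283.85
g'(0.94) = 11.27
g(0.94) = 11.30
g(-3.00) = 124.00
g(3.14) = 55.36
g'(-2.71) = -73.81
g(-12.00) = 3067.00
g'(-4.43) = -141.61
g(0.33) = 6.95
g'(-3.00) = -84.00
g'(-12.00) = -651.00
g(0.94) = 11.30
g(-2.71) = 101.13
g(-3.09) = 131.71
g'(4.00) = 21.00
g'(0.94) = 11.27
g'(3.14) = 23.94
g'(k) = -3*k^2 + 18*k - 3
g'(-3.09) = -87.26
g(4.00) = 75.00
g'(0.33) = 2.61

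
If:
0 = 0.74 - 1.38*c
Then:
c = 0.54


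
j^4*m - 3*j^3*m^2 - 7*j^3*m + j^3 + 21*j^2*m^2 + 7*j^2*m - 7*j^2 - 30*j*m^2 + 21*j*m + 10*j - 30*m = (j - 5)*(j - 2)*(j - 3*m)*(j*m + 1)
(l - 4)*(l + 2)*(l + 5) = l^3 + 3*l^2 - 18*l - 40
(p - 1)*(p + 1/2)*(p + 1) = p^3 + p^2/2 - p - 1/2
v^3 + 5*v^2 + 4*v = v*(v + 1)*(v + 4)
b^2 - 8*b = b*(b - 8)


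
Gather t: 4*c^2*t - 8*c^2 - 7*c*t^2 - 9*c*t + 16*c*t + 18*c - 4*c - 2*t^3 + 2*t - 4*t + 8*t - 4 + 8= -8*c^2 - 7*c*t^2 + 14*c - 2*t^3 + t*(4*c^2 + 7*c + 6) + 4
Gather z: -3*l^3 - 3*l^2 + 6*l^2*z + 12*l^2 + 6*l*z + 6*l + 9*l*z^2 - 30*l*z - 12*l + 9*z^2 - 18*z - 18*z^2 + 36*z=-3*l^3 + 9*l^2 - 6*l + z^2*(9*l - 9) + z*(6*l^2 - 24*l + 18)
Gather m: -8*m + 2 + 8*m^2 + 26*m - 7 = 8*m^2 + 18*m - 5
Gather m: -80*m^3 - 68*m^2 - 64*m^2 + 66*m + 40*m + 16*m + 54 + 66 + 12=-80*m^3 - 132*m^2 + 122*m + 132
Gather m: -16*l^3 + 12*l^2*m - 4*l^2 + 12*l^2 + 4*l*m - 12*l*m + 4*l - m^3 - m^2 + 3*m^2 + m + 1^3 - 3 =-16*l^3 + 8*l^2 + 4*l - m^3 + 2*m^2 + m*(12*l^2 - 8*l + 1) - 2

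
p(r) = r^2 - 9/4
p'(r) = 2*r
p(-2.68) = 4.93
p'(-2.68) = -5.36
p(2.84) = 5.82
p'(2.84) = 5.68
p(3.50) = 10.00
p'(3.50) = 7.00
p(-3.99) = 13.67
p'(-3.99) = -7.98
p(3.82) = 12.34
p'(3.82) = 7.64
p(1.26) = -0.66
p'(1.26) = 2.52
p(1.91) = 1.40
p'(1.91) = 3.82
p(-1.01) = -1.23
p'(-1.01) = -2.02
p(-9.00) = 78.75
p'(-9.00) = -18.00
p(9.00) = 78.75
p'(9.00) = 18.00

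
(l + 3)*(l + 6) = l^2 + 9*l + 18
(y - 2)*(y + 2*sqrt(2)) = y^2 - 2*y + 2*sqrt(2)*y - 4*sqrt(2)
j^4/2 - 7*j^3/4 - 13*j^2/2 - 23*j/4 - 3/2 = (j/2 + 1/2)*(j - 6)*(j + 1/2)*(j + 1)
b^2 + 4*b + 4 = (b + 2)^2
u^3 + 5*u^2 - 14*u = u*(u - 2)*(u + 7)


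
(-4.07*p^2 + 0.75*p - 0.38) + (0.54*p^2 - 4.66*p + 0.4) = -3.53*p^2 - 3.91*p + 0.02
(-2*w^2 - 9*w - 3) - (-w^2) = -w^2 - 9*w - 3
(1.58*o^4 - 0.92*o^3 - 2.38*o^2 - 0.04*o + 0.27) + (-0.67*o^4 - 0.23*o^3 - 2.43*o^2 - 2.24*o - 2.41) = 0.91*o^4 - 1.15*o^3 - 4.81*o^2 - 2.28*o - 2.14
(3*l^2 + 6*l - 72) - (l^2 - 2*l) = 2*l^2 + 8*l - 72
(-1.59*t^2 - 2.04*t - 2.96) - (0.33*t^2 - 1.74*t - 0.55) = -1.92*t^2 - 0.3*t - 2.41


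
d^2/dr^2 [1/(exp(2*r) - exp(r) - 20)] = ((1 - 4*exp(r))*(-exp(2*r) + exp(r) + 20) - 2*(2*exp(r) - 1)^2*exp(r))*exp(r)/(-exp(2*r) + exp(r) + 20)^3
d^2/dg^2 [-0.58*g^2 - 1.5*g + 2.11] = -1.16000000000000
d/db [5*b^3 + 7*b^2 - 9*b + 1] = 15*b^2 + 14*b - 9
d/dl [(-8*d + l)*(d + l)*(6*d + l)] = -50*d^2 - 2*d*l + 3*l^2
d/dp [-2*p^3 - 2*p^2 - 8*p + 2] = -6*p^2 - 4*p - 8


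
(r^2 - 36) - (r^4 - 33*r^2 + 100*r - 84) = -r^4 + 34*r^2 - 100*r + 48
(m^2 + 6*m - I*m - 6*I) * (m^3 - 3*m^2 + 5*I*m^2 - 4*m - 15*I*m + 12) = m^5 + 3*m^4 + 4*I*m^4 - 17*m^3 + 12*I*m^3 + 3*m^2 - 68*I*m^2 - 18*m + 12*I*m - 72*I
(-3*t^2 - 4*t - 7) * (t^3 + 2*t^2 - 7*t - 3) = -3*t^5 - 10*t^4 + 6*t^3 + 23*t^2 + 61*t + 21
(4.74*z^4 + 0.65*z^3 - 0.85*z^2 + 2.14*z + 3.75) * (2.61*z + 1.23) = 12.3714*z^5 + 7.5267*z^4 - 1.419*z^3 + 4.5399*z^2 + 12.4197*z + 4.6125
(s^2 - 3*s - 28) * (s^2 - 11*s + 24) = s^4 - 14*s^3 + 29*s^2 + 236*s - 672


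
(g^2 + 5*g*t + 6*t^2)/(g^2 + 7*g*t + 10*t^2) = (g + 3*t)/(g + 5*t)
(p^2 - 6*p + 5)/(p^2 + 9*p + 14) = (p^2 - 6*p + 5)/(p^2 + 9*p + 14)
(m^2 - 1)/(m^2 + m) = (m - 1)/m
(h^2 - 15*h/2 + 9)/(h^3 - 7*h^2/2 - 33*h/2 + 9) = (2*h - 3)/(2*h^2 + 5*h - 3)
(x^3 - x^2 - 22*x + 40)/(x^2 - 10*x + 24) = (x^2 + 3*x - 10)/(x - 6)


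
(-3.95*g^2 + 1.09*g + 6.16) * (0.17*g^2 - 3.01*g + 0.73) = -0.6715*g^4 + 12.0748*g^3 - 5.1172*g^2 - 17.7459*g + 4.4968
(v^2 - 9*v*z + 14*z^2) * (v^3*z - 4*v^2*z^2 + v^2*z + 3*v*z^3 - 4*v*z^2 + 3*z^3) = v^5*z - 13*v^4*z^2 + v^4*z + 53*v^3*z^3 - 13*v^3*z^2 - 83*v^2*z^4 + 53*v^2*z^3 + 42*v*z^5 - 83*v*z^4 + 42*z^5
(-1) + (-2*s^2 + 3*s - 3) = -2*s^2 + 3*s - 4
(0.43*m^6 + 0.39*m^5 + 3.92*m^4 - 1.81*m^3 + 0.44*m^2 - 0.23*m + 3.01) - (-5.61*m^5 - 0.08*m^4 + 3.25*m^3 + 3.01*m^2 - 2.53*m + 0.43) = 0.43*m^6 + 6.0*m^5 + 4.0*m^4 - 5.06*m^3 - 2.57*m^2 + 2.3*m + 2.58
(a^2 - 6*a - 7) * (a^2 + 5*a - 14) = a^4 - a^3 - 51*a^2 + 49*a + 98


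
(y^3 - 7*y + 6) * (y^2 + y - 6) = y^5 + y^4 - 13*y^3 - y^2 + 48*y - 36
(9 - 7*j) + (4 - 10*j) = 13 - 17*j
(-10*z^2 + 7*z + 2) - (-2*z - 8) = -10*z^2 + 9*z + 10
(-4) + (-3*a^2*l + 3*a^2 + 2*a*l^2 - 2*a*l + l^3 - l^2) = -3*a^2*l + 3*a^2 + 2*a*l^2 - 2*a*l + l^3 - l^2 - 4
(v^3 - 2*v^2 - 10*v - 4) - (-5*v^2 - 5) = v^3 + 3*v^2 - 10*v + 1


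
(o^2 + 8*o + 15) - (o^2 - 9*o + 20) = 17*o - 5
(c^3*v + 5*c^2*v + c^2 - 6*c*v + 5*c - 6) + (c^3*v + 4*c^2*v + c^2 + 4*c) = 2*c^3*v + 9*c^2*v + 2*c^2 - 6*c*v + 9*c - 6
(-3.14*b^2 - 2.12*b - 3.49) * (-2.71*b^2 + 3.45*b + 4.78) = 8.5094*b^4 - 5.0878*b^3 - 12.8653*b^2 - 22.1741*b - 16.6822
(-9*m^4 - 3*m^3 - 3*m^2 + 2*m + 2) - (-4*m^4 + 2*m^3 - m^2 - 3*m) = -5*m^4 - 5*m^3 - 2*m^2 + 5*m + 2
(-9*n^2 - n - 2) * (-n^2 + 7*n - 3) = 9*n^4 - 62*n^3 + 22*n^2 - 11*n + 6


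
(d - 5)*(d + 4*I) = d^2 - 5*d + 4*I*d - 20*I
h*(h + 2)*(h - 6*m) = h^3 - 6*h^2*m + 2*h^2 - 12*h*m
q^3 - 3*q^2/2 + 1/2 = (q - 1)^2*(q + 1/2)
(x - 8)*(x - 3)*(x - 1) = x^3 - 12*x^2 + 35*x - 24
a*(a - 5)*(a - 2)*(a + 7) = a^4 - 39*a^2 + 70*a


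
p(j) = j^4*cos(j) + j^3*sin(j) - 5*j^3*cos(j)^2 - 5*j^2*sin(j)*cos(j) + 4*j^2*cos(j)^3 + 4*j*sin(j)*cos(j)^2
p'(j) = -j^4*sin(j) + 10*j^3*sin(j)*cos(j) + 5*j^3*cos(j) + 5*j^2*sin(j)^2 - 12*j^2*sin(j)*cos(j)^2 + 3*j^2*sin(j) - 20*j^2*cos(j)^2 - 8*j*sin(j)^2*cos(j) - 10*j*sin(j)*cos(j) + 12*j*cos(j)^3 + 4*sin(j)*cos(j)^2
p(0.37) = 0.49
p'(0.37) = 0.99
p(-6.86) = 3395.35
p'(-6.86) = 810.89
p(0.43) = 0.53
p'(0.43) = 0.30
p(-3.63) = -3.58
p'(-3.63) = 108.38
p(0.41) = 0.52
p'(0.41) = 0.55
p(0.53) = 0.50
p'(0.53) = -1.07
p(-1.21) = 6.76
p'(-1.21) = 3.32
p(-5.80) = 1692.21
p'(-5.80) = -2797.95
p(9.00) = -8784.10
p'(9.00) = -10306.18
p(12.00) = 11072.29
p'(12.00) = 9294.02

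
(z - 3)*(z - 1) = z^2 - 4*z + 3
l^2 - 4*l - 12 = (l - 6)*(l + 2)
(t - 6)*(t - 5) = t^2 - 11*t + 30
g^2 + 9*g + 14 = (g + 2)*(g + 7)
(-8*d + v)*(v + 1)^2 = -8*d*v^2 - 16*d*v - 8*d + v^3 + 2*v^2 + v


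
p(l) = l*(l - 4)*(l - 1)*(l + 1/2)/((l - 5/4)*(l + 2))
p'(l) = -l*(l - 4)*(l - 1)*(l + 1/2)/((l - 5/4)*(l + 2)^2) + l*(l - 4)*(l - 1)/((l - 5/4)*(l + 2)) + l*(l - 4)*(l + 1/2)/((l - 5/4)*(l + 2)) - l*(l - 4)*(l - 1)*(l + 1/2)/((l - 5/4)^2*(l + 2)) + l*(l - 1)*(l + 1/2)/((l - 5/4)*(l + 2)) + (l - 4)*(l - 1)*(l + 1/2)/((l - 5/4)*(l + 2)) = 2*(16*l^5 - 18*l^4 - 134*l^3 + 263*l^2 - 60*l - 40)/(16*l^4 + 24*l^3 - 71*l^2 - 60*l + 100)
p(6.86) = 17.02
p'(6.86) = 8.70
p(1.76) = -3.53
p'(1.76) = 1.22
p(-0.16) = 0.10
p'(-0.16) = -0.43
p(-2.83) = 50.94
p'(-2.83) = 13.24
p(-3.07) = 49.12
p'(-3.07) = 3.15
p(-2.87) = 50.45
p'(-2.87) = 10.99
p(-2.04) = 438.33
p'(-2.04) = 10375.33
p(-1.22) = -5.28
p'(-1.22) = 19.70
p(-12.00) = 216.63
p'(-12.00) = -29.08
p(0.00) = 0.00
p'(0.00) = -0.80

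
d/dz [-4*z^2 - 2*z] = -8*z - 2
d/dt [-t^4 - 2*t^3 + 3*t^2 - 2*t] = -4*t^3 - 6*t^2 + 6*t - 2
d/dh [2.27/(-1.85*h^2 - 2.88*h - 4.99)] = (8.399*h + 6.5376)/(1.85*h^2 + 2.88*h + 4.99)^2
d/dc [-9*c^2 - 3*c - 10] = -18*c - 3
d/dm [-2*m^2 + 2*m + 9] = 2 - 4*m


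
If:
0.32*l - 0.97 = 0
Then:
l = 3.03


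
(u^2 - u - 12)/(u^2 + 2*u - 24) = (u + 3)/(u + 6)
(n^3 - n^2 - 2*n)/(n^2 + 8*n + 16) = n*(n^2 - n - 2)/(n^2 + 8*n + 16)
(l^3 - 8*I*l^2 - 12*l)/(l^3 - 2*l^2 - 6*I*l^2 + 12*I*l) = (l - 2*I)/(l - 2)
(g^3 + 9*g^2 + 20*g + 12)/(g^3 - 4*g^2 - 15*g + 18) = (g^3 + 9*g^2 + 20*g + 12)/(g^3 - 4*g^2 - 15*g + 18)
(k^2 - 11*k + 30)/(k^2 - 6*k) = (k - 5)/k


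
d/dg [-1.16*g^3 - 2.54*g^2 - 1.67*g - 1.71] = -3.48*g^2 - 5.08*g - 1.67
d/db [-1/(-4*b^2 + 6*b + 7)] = 2*(3 - 4*b)/(-4*b^2 + 6*b + 7)^2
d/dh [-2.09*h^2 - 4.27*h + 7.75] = -4.18*h - 4.27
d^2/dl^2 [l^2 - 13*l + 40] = 2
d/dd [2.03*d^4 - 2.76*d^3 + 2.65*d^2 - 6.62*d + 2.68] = 8.12*d^3 - 8.28*d^2 + 5.3*d - 6.62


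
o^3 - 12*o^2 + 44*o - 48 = (o - 6)*(o - 4)*(o - 2)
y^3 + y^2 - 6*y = y*(y - 2)*(y + 3)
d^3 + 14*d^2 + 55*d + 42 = (d + 1)*(d + 6)*(d + 7)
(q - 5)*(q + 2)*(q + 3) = q^3 - 19*q - 30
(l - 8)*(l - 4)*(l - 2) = l^3 - 14*l^2 + 56*l - 64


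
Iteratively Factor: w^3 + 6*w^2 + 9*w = (w + 3)*(w^2 + 3*w) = (w + 3)^2*(w)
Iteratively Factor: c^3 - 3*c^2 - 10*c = (c - 5)*(c^2 + 2*c) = c*(c - 5)*(c + 2)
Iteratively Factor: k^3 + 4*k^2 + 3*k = (k)*(k^2 + 4*k + 3) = k*(k + 3)*(k + 1)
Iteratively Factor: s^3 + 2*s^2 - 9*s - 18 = (s + 2)*(s^2 - 9) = (s + 2)*(s + 3)*(s - 3)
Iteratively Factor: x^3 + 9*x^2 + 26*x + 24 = (x + 3)*(x^2 + 6*x + 8) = (x + 2)*(x + 3)*(x + 4)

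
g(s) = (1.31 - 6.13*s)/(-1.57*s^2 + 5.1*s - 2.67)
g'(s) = (1.31 - 6.13*s)*(3.14*s - 5.1)/(-1.57*s^2 + 5.1*s - 2.67)^2 - 6.13/(-1.57*s^2 + 5.1*s - 2.67)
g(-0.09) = -0.59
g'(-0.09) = 0.94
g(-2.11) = -0.70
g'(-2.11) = -0.10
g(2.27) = -15.43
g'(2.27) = -45.80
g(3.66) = 4.20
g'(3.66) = -4.11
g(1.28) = -5.08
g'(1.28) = -0.49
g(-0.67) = -0.80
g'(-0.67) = 0.06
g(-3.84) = -0.55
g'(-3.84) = -0.07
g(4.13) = 2.86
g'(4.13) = -1.95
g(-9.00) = -0.32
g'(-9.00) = -0.03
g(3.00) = 11.39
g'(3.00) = -28.71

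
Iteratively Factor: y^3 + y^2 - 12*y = (y)*(y^2 + y - 12) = y*(y + 4)*(y - 3)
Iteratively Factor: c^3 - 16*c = (c)*(c^2 - 16) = c*(c - 4)*(c + 4)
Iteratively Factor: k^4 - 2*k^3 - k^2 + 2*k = (k + 1)*(k^3 - 3*k^2 + 2*k) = k*(k + 1)*(k^2 - 3*k + 2) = k*(k - 2)*(k + 1)*(k - 1)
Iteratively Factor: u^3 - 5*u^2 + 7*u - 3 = (u - 1)*(u^2 - 4*u + 3) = (u - 1)^2*(u - 3)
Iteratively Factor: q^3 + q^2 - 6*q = (q)*(q^2 + q - 6) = q*(q + 3)*(q - 2)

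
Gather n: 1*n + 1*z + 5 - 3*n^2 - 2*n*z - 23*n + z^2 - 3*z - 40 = -3*n^2 + n*(-2*z - 22) + z^2 - 2*z - 35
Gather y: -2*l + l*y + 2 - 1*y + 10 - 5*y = -2*l + y*(l - 6) + 12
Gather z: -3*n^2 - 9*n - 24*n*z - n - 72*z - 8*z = -3*n^2 - 10*n + z*(-24*n - 80)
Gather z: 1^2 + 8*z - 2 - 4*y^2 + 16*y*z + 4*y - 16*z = -4*y^2 + 4*y + z*(16*y - 8) - 1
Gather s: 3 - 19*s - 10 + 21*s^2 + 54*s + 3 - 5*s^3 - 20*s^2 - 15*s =-5*s^3 + s^2 + 20*s - 4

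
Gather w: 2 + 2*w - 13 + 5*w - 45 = 7*w - 56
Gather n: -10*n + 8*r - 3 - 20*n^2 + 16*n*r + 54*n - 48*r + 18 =-20*n^2 + n*(16*r + 44) - 40*r + 15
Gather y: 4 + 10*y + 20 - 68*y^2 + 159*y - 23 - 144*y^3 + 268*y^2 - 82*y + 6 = -144*y^3 + 200*y^2 + 87*y + 7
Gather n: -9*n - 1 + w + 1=-9*n + w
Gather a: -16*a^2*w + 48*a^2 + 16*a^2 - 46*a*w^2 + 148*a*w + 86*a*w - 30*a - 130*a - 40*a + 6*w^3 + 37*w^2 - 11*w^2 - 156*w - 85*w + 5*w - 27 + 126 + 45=a^2*(64 - 16*w) + a*(-46*w^2 + 234*w - 200) + 6*w^3 + 26*w^2 - 236*w + 144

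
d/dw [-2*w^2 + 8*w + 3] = 8 - 4*w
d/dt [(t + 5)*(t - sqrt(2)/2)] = 2*t - sqrt(2)/2 + 5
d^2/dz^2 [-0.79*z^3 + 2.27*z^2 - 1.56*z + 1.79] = 4.54 - 4.74*z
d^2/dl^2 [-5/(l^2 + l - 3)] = 10*(l^2 + l - (2*l + 1)^2 - 3)/(l^2 + l - 3)^3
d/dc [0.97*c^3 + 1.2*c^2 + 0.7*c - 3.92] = 2.91*c^2 + 2.4*c + 0.7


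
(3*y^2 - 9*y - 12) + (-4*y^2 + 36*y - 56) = -y^2 + 27*y - 68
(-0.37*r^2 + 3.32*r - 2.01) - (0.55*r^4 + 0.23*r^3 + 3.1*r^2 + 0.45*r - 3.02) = -0.55*r^4 - 0.23*r^3 - 3.47*r^2 + 2.87*r + 1.01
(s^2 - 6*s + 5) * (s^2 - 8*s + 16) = s^4 - 14*s^3 + 69*s^2 - 136*s + 80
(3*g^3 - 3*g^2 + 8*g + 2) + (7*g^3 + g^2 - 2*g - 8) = 10*g^3 - 2*g^2 + 6*g - 6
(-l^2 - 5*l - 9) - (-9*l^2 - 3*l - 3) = 8*l^2 - 2*l - 6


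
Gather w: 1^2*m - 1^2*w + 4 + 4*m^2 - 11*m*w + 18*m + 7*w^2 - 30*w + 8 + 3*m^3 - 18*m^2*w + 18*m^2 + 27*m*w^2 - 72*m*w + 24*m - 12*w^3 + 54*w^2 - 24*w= 3*m^3 + 22*m^2 + 43*m - 12*w^3 + w^2*(27*m + 61) + w*(-18*m^2 - 83*m - 55) + 12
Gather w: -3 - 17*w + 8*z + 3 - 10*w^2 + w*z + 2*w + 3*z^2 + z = -10*w^2 + w*(z - 15) + 3*z^2 + 9*z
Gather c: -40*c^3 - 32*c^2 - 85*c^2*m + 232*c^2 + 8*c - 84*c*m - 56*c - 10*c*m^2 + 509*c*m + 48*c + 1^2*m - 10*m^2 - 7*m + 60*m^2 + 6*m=-40*c^3 + c^2*(200 - 85*m) + c*(-10*m^2 + 425*m) + 50*m^2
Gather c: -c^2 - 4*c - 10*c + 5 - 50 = -c^2 - 14*c - 45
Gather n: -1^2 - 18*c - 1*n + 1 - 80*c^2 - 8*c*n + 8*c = -80*c^2 - 10*c + n*(-8*c - 1)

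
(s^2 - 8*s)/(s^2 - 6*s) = (s - 8)/(s - 6)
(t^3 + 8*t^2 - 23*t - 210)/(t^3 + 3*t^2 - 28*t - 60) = (t + 7)/(t + 2)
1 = 1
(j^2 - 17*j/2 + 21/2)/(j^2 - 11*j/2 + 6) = (j - 7)/(j - 4)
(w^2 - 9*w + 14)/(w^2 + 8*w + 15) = (w^2 - 9*w + 14)/(w^2 + 8*w + 15)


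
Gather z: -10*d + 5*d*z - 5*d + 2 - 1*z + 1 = -15*d + z*(5*d - 1) + 3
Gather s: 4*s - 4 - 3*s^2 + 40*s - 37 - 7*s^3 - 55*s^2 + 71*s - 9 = -7*s^3 - 58*s^2 + 115*s - 50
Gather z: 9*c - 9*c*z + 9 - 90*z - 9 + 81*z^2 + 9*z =9*c + 81*z^2 + z*(-9*c - 81)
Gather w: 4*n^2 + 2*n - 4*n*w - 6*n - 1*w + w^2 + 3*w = 4*n^2 - 4*n + w^2 + w*(2 - 4*n)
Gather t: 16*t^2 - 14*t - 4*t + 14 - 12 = 16*t^2 - 18*t + 2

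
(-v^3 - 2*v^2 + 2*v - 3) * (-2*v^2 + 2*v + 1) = 2*v^5 + 2*v^4 - 9*v^3 + 8*v^2 - 4*v - 3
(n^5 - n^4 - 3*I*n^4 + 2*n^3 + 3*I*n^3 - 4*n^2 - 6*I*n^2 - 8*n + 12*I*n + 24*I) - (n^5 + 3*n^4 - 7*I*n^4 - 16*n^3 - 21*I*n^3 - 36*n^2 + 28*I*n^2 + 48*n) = -4*n^4 + 4*I*n^4 + 18*n^3 + 24*I*n^3 + 32*n^2 - 34*I*n^2 - 56*n + 12*I*n + 24*I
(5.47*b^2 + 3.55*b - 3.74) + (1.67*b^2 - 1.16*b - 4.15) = 7.14*b^2 + 2.39*b - 7.89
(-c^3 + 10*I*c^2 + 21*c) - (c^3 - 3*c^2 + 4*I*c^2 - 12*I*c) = -2*c^3 + 3*c^2 + 6*I*c^2 + 21*c + 12*I*c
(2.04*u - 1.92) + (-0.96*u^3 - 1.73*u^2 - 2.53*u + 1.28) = -0.96*u^3 - 1.73*u^2 - 0.49*u - 0.64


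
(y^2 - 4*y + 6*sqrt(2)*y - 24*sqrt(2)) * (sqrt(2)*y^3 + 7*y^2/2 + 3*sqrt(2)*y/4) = sqrt(2)*y^5 - 4*sqrt(2)*y^4 + 31*y^4/2 - 62*y^3 + 87*sqrt(2)*y^3/4 - 87*sqrt(2)*y^2 + 9*y^2 - 36*y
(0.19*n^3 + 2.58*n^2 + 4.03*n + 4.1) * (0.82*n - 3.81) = 0.1558*n^4 + 1.3917*n^3 - 6.5252*n^2 - 11.9923*n - 15.621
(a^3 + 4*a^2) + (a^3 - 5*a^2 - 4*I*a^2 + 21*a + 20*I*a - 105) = 2*a^3 - a^2 - 4*I*a^2 + 21*a + 20*I*a - 105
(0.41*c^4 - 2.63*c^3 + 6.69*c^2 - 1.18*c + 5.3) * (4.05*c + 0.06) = 1.6605*c^5 - 10.6269*c^4 + 26.9367*c^3 - 4.3776*c^2 + 21.3942*c + 0.318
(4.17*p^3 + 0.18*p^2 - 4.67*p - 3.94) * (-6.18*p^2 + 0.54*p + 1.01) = -25.7706*p^5 + 1.1394*p^4 + 33.1695*p^3 + 22.0092*p^2 - 6.8443*p - 3.9794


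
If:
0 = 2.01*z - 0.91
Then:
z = 0.45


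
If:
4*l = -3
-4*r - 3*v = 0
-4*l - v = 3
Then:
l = -3/4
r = 0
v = 0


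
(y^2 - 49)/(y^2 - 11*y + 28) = (y + 7)/(y - 4)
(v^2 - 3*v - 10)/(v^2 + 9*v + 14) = (v - 5)/(v + 7)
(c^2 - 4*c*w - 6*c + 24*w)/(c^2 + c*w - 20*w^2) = (c - 6)/(c + 5*w)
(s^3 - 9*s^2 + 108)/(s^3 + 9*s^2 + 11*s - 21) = (s^2 - 12*s + 36)/(s^2 + 6*s - 7)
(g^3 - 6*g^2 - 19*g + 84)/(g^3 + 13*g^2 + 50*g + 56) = (g^2 - 10*g + 21)/(g^2 + 9*g + 14)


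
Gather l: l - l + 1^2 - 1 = 0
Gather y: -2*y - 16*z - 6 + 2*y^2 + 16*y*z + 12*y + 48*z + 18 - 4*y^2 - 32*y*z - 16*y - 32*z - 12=-2*y^2 + y*(-16*z - 6)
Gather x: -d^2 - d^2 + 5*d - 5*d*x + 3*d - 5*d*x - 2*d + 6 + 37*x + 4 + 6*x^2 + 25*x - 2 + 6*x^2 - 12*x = -2*d^2 + 6*d + 12*x^2 + x*(50 - 10*d) + 8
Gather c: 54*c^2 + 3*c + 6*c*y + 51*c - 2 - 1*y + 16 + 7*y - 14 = 54*c^2 + c*(6*y + 54) + 6*y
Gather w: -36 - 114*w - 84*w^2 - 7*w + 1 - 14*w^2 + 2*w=-98*w^2 - 119*w - 35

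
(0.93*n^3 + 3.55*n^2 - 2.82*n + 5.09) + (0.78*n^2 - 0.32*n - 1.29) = 0.93*n^3 + 4.33*n^2 - 3.14*n + 3.8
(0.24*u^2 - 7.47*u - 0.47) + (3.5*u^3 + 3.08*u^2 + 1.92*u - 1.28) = 3.5*u^3 + 3.32*u^2 - 5.55*u - 1.75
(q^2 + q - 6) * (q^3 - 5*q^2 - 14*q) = q^5 - 4*q^4 - 25*q^3 + 16*q^2 + 84*q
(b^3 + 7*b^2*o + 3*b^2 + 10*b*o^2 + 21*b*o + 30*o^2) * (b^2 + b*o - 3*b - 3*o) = b^5 + 8*b^4*o + 17*b^3*o^2 - 9*b^3 + 10*b^2*o^3 - 72*b^2*o - 153*b*o^2 - 90*o^3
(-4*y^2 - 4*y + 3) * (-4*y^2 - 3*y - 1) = 16*y^4 + 28*y^3 + 4*y^2 - 5*y - 3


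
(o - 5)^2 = o^2 - 10*o + 25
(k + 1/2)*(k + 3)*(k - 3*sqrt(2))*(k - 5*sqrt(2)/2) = k^4 - 11*sqrt(2)*k^3/2 + 7*k^3/2 - 77*sqrt(2)*k^2/4 + 33*k^2/2 - 33*sqrt(2)*k/4 + 105*k/2 + 45/2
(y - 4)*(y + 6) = y^2 + 2*y - 24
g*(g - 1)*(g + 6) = g^3 + 5*g^2 - 6*g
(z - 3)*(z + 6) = z^2 + 3*z - 18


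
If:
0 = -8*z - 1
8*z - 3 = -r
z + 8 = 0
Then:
No Solution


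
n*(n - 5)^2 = n^3 - 10*n^2 + 25*n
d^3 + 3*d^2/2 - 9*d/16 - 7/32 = (d - 1/2)*(d + 1/4)*(d + 7/4)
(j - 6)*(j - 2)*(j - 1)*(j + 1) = j^4 - 8*j^3 + 11*j^2 + 8*j - 12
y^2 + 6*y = y*(y + 6)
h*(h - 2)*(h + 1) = h^3 - h^2 - 2*h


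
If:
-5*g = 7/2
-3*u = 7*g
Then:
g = -7/10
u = 49/30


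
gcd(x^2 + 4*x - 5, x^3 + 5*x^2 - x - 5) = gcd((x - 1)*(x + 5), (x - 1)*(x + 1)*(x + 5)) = x^2 + 4*x - 5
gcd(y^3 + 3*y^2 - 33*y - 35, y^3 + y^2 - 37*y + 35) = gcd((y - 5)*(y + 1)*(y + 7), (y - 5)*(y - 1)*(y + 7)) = y^2 + 2*y - 35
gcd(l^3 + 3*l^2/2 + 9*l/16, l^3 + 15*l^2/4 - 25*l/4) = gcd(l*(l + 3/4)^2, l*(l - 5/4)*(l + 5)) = l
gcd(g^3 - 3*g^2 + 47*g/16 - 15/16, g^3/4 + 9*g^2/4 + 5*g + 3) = 1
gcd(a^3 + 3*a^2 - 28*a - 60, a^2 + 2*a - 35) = a - 5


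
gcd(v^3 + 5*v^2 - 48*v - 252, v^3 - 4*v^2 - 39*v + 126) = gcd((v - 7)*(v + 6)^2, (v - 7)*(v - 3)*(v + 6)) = v^2 - v - 42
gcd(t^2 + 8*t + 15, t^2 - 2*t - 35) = t + 5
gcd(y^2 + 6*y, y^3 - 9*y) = y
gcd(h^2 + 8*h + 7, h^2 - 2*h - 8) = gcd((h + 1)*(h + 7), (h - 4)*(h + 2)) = 1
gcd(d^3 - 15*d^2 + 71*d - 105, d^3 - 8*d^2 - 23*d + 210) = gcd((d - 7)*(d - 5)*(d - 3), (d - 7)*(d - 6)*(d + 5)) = d - 7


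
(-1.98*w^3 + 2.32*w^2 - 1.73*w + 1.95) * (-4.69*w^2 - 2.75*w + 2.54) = 9.2862*w^5 - 5.4358*w^4 - 3.2955*w^3 + 1.5048*w^2 - 9.7567*w + 4.953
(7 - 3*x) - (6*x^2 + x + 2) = -6*x^2 - 4*x + 5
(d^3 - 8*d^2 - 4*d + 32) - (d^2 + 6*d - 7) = d^3 - 9*d^2 - 10*d + 39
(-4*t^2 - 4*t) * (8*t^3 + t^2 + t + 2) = -32*t^5 - 36*t^4 - 8*t^3 - 12*t^2 - 8*t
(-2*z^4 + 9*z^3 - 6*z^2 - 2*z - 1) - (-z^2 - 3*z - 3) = -2*z^4 + 9*z^3 - 5*z^2 + z + 2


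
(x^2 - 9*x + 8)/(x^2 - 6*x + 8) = (x^2 - 9*x + 8)/(x^2 - 6*x + 8)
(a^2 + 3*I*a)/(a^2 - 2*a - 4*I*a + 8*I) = a*(a + 3*I)/(a^2 - 2*a - 4*I*a + 8*I)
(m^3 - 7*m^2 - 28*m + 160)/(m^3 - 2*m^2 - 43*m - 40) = (m - 4)/(m + 1)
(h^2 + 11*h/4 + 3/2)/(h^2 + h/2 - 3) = (4*h + 3)/(2*(2*h - 3))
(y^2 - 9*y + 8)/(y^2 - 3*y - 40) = (y - 1)/(y + 5)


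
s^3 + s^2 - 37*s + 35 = (s - 5)*(s - 1)*(s + 7)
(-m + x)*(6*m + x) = -6*m^2 + 5*m*x + x^2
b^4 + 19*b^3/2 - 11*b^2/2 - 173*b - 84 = (b - 4)*(b + 1/2)*(b + 6)*(b + 7)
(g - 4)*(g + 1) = g^2 - 3*g - 4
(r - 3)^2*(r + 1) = r^3 - 5*r^2 + 3*r + 9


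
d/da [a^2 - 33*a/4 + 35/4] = 2*a - 33/4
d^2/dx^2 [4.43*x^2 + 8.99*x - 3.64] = 8.86000000000000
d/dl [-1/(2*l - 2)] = 1/(2*(l - 1)^2)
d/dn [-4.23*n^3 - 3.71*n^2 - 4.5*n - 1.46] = -12.69*n^2 - 7.42*n - 4.5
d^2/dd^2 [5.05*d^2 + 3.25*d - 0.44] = 10.1000000000000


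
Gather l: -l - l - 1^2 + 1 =-2*l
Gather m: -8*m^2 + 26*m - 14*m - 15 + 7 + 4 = -8*m^2 + 12*m - 4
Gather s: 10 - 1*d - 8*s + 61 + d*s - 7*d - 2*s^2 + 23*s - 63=-8*d - 2*s^2 + s*(d + 15) + 8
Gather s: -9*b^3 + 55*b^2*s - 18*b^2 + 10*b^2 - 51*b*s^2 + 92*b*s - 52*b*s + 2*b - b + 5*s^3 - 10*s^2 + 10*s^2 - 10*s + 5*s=-9*b^3 - 8*b^2 - 51*b*s^2 + b + 5*s^3 + s*(55*b^2 + 40*b - 5)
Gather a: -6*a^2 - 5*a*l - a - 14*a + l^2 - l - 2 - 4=-6*a^2 + a*(-5*l - 15) + l^2 - l - 6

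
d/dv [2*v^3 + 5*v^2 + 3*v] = 6*v^2 + 10*v + 3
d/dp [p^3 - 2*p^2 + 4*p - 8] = 3*p^2 - 4*p + 4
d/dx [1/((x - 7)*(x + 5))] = 2*(1 - x)/(x^4 - 4*x^3 - 66*x^2 + 140*x + 1225)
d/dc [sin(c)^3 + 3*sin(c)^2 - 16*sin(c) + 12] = (3*sin(c)^2 + 6*sin(c) - 16)*cos(c)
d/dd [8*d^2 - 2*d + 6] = 16*d - 2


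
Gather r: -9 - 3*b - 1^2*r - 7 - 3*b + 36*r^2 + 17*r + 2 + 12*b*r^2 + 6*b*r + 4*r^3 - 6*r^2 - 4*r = -6*b + 4*r^3 + r^2*(12*b + 30) + r*(6*b + 12) - 14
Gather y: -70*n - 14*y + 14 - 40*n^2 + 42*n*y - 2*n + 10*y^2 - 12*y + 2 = -40*n^2 - 72*n + 10*y^2 + y*(42*n - 26) + 16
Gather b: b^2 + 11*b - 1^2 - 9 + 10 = b^2 + 11*b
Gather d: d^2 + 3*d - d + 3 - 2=d^2 + 2*d + 1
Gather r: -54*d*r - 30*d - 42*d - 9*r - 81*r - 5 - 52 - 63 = -72*d + r*(-54*d - 90) - 120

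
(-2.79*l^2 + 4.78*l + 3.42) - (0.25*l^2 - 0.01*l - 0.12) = -3.04*l^2 + 4.79*l + 3.54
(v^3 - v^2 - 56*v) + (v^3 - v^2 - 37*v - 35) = 2*v^3 - 2*v^2 - 93*v - 35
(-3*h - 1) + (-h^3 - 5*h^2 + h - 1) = -h^3 - 5*h^2 - 2*h - 2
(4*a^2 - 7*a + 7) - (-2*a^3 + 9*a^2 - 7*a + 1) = 2*a^3 - 5*a^2 + 6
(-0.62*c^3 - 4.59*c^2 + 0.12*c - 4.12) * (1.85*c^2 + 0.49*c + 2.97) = -1.147*c^5 - 8.7953*c^4 - 3.8685*c^3 - 21.1955*c^2 - 1.6624*c - 12.2364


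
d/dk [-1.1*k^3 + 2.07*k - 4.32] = 2.07 - 3.3*k^2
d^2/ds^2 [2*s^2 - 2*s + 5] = 4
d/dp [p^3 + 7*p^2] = p*(3*p + 14)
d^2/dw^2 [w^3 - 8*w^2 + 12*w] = 6*w - 16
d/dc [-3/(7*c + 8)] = 21/(7*c + 8)^2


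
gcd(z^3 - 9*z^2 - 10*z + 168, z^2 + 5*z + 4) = z + 4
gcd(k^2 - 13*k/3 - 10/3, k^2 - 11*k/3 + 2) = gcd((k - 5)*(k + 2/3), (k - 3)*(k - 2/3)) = 1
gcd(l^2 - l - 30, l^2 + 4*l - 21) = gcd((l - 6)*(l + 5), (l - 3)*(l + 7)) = 1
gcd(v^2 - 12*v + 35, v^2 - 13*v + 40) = v - 5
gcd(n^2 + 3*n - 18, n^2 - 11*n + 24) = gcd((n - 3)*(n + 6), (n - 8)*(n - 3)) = n - 3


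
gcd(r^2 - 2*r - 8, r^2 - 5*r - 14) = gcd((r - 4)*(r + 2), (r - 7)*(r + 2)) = r + 2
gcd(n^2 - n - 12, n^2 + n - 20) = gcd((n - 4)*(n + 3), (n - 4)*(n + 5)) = n - 4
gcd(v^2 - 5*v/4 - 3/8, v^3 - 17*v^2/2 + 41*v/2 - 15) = v - 3/2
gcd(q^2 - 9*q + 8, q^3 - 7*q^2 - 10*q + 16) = q^2 - 9*q + 8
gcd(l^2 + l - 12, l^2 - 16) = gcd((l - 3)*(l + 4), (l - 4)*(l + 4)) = l + 4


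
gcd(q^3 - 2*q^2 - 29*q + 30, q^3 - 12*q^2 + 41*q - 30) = q^2 - 7*q + 6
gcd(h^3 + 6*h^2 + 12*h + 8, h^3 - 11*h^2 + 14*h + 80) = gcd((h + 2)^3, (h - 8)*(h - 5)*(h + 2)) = h + 2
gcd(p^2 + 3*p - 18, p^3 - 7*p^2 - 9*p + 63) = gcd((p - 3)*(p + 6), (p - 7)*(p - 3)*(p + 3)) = p - 3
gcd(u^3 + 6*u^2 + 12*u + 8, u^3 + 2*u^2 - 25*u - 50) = u + 2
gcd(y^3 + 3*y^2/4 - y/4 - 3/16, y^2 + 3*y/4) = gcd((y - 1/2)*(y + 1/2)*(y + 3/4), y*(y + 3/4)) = y + 3/4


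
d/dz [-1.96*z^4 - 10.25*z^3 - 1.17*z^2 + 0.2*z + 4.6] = -7.84*z^3 - 30.75*z^2 - 2.34*z + 0.2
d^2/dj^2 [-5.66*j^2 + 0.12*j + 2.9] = -11.3200000000000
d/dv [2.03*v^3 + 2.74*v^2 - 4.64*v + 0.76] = 6.09*v^2 + 5.48*v - 4.64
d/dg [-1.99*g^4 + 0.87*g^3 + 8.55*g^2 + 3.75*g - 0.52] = -7.96*g^3 + 2.61*g^2 + 17.1*g + 3.75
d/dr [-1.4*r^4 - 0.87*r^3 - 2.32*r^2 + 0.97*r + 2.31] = -5.6*r^3 - 2.61*r^2 - 4.64*r + 0.97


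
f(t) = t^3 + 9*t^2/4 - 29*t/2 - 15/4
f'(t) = 3*t^2 + 9*t/2 - 29/2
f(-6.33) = -75.45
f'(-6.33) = 77.22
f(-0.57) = 5.06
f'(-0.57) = -16.09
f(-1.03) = 12.48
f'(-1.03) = -15.95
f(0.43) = -9.49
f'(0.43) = -12.01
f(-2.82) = 32.61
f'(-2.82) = -3.33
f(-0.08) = -2.58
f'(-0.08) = -14.84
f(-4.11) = 24.43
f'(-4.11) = 17.68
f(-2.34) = 29.69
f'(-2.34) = -8.60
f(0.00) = -3.75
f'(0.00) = -14.50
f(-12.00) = -1233.75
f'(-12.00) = 363.50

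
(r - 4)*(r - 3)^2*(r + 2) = r^4 - 8*r^3 + 13*r^2 + 30*r - 72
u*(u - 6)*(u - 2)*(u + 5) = u^4 - 3*u^3 - 28*u^2 + 60*u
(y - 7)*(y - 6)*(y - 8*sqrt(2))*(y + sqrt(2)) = y^4 - 13*y^3 - 7*sqrt(2)*y^3 + 26*y^2 + 91*sqrt(2)*y^2 - 294*sqrt(2)*y + 208*y - 672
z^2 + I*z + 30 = (z - 5*I)*(z + 6*I)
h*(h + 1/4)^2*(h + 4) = h^4 + 9*h^3/2 + 33*h^2/16 + h/4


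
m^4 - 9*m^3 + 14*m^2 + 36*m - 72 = (m - 6)*(m - 3)*(m - 2)*(m + 2)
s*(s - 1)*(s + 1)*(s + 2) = s^4 + 2*s^3 - s^2 - 2*s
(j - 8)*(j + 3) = j^2 - 5*j - 24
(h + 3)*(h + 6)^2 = h^3 + 15*h^2 + 72*h + 108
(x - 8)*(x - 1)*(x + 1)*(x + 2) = x^4 - 6*x^3 - 17*x^2 + 6*x + 16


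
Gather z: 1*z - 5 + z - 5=2*z - 10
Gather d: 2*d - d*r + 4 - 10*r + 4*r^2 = d*(2 - r) + 4*r^2 - 10*r + 4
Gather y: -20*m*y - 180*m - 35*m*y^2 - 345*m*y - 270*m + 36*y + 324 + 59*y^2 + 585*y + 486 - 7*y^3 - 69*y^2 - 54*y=-450*m - 7*y^3 + y^2*(-35*m - 10) + y*(567 - 365*m) + 810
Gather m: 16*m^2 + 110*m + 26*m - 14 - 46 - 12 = 16*m^2 + 136*m - 72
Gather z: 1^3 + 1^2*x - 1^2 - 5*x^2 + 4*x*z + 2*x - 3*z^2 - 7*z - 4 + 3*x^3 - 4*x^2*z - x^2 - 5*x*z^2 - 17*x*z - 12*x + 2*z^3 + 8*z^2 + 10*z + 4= 3*x^3 - 6*x^2 - 9*x + 2*z^3 + z^2*(5 - 5*x) + z*(-4*x^2 - 13*x + 3)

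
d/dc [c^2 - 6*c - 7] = 2*c - 6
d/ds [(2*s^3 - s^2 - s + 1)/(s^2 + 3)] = (2*s^4 + 19*s^2 - 8*s - 3)/(s^4 + 6*s^2 + 9)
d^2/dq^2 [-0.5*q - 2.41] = 0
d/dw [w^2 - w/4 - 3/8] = 2*w - 1/4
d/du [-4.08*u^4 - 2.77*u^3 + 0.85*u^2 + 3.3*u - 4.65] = -16.32*u^3 - 8.31*u^2 + 1.7*u + 3.3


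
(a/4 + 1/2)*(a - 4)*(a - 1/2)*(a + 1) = a^4/4 - 3*a^3/8 - 19*a^2/8 - 3*a/4 + 1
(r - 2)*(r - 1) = r^2 - 3*r + 2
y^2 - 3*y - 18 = (y - 6)*(y + 3)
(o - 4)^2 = o^2 - 8*o + 16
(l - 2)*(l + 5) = l^2 + 3*l - 10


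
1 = 1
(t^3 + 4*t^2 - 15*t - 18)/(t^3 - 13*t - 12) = (t^2 + 3*t - 18)/(t^2 - t - 12)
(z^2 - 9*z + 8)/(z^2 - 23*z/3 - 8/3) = 3*(z - 1)/(3*z + 1)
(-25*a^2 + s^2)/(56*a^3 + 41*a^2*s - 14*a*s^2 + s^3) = (-25*a^2 + s^2)/(56*a^3 + 41*a^2*s - 14*a*s^2 + s^3)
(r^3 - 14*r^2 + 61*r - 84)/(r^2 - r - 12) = (r^2 - 10*r + 21)/(r + 3)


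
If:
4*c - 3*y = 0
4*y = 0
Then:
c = 0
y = 0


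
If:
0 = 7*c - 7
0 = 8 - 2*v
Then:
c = 1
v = 4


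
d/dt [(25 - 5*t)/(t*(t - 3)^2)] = 5*(2*t^2 - 15*t + 15)/(t^2*(t^3 - 9*t^2 + 27*t - 27))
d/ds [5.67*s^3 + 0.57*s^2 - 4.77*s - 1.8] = 17.01*s^2 + 1.14*s - 4.77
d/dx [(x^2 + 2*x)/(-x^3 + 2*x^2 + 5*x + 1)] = (x^4 + 4*x^3 + x^2 + 2*x + 2)/(x^6 - 4*x^5 - 6*x^4 + 18*x^3 + 29*x^2 + 10*x + 1)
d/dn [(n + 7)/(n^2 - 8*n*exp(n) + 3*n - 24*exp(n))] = (n^2 - 8*n*exp(n) + 3*n + (n + 7)*(8*n*exp(n) - 2*n + 32*exp(n) - 3) - 24*exp(n))/(n^2 - 8*n*exp(n) + 3*n - 24*exp(n))^2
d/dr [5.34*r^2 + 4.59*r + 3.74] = 10.68*r + 4.59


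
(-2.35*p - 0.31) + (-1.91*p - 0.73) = -4.26*p - 1.04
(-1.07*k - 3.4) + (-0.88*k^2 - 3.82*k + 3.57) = -0.88*k^2 - 4.89*k + 0.17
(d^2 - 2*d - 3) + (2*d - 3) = d^2 - 6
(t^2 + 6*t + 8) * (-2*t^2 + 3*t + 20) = -2*t^4 - 9*t^3 + 22*t^2 + 144*t + 160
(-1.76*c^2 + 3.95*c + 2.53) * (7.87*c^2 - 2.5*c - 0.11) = -13.8512*c^4 + 35.4865*c^3 + 10.2297*c^2 - 6.7595*c - 0.2783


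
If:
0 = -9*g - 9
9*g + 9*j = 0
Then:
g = -1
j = 1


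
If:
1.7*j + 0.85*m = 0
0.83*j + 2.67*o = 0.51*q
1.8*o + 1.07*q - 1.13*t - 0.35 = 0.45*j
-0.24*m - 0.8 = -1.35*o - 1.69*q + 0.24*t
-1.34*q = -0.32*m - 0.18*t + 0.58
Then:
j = -1.83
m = 3.66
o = 0.71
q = 0.75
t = 2.26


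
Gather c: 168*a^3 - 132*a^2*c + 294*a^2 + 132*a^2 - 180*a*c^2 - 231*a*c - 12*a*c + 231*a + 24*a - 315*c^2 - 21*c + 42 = 168*a^3 + 426*a^2 + 255*a + c^2*(-180*a - 315) + c*(-132*a^2 - 243*a - 21) + 42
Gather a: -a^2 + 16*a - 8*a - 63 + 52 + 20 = -a^2 + 8*a + 9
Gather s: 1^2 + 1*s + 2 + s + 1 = 2*s + 4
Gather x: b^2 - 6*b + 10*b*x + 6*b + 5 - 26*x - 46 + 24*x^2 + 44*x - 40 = b^2 + 24*x^2 + x*(10*b + 18) - 81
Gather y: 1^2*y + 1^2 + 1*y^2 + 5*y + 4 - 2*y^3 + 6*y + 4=-2*y^3 + y^2 + 12*y + 9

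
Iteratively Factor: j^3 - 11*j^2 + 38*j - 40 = (j - 4)*(j^2 - 7*j + 10) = (j - 4)*(j - 2)*(j - 5)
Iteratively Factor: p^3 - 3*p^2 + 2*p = (p)*(p^2 - 3*p + 2) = p*(p - 1)*(p - 2)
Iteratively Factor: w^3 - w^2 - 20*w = (w)*(w^2 - w - 20) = w*(w - 5)*(w + 4)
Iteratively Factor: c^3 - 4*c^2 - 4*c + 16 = (c + 2)*(c^2 - 6*c + 8) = (c - 4)*(c + 2)*(c - 2)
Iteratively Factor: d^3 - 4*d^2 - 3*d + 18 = (d - 3)*(d^2 - d - 6) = (d - 3)^2*(d + 2)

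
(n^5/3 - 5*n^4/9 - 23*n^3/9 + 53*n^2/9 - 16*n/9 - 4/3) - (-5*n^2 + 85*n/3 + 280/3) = n^5/3 - 5*n^4/9 - 23*n^3/9 + 98*n^2/9 - 271*n/9 - 284/3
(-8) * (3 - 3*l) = 24*l - 24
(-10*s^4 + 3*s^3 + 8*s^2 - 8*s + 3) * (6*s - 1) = -60*s^5 + 28*s^4 + 45*s^3 - 56*s^2 + 26*s - 3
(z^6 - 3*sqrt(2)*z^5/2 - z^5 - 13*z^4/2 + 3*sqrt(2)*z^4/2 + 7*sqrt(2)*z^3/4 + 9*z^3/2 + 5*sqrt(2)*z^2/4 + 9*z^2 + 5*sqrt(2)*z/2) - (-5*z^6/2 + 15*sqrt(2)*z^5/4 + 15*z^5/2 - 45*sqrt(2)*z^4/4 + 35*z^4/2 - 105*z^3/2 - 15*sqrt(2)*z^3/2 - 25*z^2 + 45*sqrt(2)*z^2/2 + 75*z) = 7*z^6/2 - 17*z^5/2 - 21*sqrt(2)*z^5/4 - 24*z^4 + 51*sqrt(2)*z^4/4 + 37*sqrt(2)*z^3/4 + 57*z^3 - 85*sqrt(2)*z^2/4 + 34*z^2 - 75*z + 5*sqrt(2)*z/2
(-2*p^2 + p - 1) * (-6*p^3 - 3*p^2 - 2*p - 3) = 12*p^5 + 7*p^3 + 7*p^2 - p + 3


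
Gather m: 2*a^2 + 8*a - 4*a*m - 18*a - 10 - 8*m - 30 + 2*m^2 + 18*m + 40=2*a^2 - 10*a + 2*m^2 + m*(10 - 4*a)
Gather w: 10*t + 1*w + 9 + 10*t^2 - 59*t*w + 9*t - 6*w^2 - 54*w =10*t^2 + 19*t - 6*w^2 + w*(-59*t - 53) + 9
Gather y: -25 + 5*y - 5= 5*y - 30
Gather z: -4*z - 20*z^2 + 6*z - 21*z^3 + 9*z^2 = -21*z^3 - 11*z^2 + 2*z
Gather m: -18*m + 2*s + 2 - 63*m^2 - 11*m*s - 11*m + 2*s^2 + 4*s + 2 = -63*m^2 + m*(-11*s - 29) + 2*s^2 + 6*s + 4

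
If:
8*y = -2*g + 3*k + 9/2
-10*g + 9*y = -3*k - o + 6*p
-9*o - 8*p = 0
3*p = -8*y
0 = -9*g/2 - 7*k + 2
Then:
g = 58017/76717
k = -30755/153434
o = 54240/76717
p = -61020/76717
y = 45765/153434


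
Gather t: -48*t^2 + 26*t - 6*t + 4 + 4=-48*t^2 + 20*t + 8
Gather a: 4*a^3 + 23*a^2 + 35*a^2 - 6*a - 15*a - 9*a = 4*a^3 + 58*a^2 - 30*a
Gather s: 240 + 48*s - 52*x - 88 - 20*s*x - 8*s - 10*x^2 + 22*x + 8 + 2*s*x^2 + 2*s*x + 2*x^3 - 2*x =s*(2*x^2 - 18*x + 40) + 2*x^3 - 10*x^2 - 32*x + 160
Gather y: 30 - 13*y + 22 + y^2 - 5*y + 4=y^2 - 18*y + 56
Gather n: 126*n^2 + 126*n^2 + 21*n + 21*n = 252*n^2 + 42*n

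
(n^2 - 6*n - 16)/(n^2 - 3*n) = (n^2 - 6*n - 16)/(n*(n - 3))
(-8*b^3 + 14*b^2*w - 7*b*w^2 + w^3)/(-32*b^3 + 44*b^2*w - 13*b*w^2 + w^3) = (-2*b + w)/(-8*b + w)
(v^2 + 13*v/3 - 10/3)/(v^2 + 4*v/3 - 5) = (3*v^2 + 13*v - 10)/(3*v^2 + 4*v - 15)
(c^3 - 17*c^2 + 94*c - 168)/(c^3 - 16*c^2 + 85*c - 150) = (c^2 - 11*c + 28)/(c^2 - 10*c + 25)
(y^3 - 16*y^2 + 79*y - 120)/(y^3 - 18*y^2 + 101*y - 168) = (y - 5)/(y - 7)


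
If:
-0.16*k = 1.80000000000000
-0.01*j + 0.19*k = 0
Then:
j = -213.75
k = -11.25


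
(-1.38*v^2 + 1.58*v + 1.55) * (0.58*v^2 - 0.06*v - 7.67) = -0.8004*v^4 + 0.9992*v^3 + 11.3888*v^2 - 12.2116*v - 11.8885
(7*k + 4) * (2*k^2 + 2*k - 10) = 14*k^3 + 22*k^2 - 62*k - 40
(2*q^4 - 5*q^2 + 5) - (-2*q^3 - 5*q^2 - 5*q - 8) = 2*q^4 + 2*q^3 + 5*q + 13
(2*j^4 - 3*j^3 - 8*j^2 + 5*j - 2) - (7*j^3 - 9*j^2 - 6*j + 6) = 2*j^4 - 10*j^3 + j^2 + 11*j - 8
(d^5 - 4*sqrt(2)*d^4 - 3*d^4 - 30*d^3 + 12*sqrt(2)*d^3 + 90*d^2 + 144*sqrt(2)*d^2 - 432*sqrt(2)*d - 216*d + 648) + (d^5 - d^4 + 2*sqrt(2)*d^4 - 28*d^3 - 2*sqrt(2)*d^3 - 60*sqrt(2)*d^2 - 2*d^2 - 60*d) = 2*d^5 - 4*d^4 - 2*sqrt(2)*d^4 - 58*d^3 + 10*sqrt(2)*d^3 + 88*d^2 + 84*sqrt(2)*d^2 - 432*sqrt(2)*d - 276*d + 648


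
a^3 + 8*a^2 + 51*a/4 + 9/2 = (a + 1/2)*(a + 3/2)*(a + 6)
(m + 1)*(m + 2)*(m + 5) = m^3 + 8*m^2 + 17*m + 10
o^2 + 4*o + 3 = (o + 1)*(o + 3)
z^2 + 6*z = z*(z + 6)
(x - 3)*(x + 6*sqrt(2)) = x^2 - 3*x + 6*sqrt(2)*x - 18*sqrt(2)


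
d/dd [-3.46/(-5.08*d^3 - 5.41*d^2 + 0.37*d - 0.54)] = (-52.7304*d^2 - 37.4372*d + 1.2802)/(5.08*d^3 + 5.41*d^2 - 0.37*d + 0.54)^2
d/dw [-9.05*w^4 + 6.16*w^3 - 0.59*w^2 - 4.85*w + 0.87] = -36.2*w^3 + 18.48*w^2 - 1.18*w - 4.85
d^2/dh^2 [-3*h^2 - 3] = -6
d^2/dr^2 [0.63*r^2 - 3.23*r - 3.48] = 1.26000000000000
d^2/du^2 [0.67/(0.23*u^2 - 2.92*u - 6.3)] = (0.070886*u^2 - 0.899944*u - 0.67*(0.46*u - 2.92)*(0.92*u - 5.84) - 1.94166)/(-0.23*u^2 + 2.92*u + 6.3)^3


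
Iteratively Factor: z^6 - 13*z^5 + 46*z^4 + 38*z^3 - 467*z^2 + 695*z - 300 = (z - 1)*(z^5 - 12*z^4 + 34*z^3 + 72*z^2 - 395*z + 300) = (z - 5)*(z - 1)*(z^4 - 7*z^3 - z^2 + 67*z - 60) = (z - 5)*(z - 4)*(z - 1)*(z^3 - 3*z^2 - 13*z + 15) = (z - 5)*(z - 4)*(z - 1)^2*(z^2 - 2*z - 15) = (z - 5)^2*(z - 4)*(z - 1)^2*(z + 3)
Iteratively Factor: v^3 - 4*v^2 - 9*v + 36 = (v - 3)*(v^2 - v - 12) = (v - 3)*(v + 3)*(v - 4)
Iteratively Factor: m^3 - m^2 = (m)*(m^2 - m) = m*(m - 1)*(m)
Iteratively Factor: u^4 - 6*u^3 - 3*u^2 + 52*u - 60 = (u - 2)*(u^3 - 4*u^2 - 11*u + 30) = (u - 2)*(u + 3)*(u^2 - 7*u + 10) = (u - 2)^2*(u + 3)*(u - 5)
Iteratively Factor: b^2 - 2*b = (b - 2)*(b)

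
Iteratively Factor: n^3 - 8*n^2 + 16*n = (n - 4)*(n^2 - 4*n) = (n - 4)^2*(n)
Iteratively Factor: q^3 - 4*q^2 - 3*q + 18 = (q + 2)*(q^2 - 6*q + 9) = (q - 3)*(q + 2)*(q - 3)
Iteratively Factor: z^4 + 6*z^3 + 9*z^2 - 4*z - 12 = (z - 1)*(z^3 + 7*z^2 + 16*z + 12) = (z - 1)*(z + 2)*(z^2 + 5*z + 6) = (z - 1)*(z + 2)^2*(z + 3)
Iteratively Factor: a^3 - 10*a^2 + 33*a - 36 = (a - 3)*(a^2 - 7*a + 12) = (a - 4)*(a - 3)*(a - 3)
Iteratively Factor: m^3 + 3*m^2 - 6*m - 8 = (m + 4)*(m^2 - m - 2) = (m + 1)*(m + 4)*(m - 2)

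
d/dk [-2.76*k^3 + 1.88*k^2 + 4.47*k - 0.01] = -8.28*k^2 + 3.76*k + 4.47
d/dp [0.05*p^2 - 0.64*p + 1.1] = 0.1*p - 0.64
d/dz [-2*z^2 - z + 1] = -4*z - 1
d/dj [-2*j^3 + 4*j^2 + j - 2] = -6*j^2 + 8*j + 1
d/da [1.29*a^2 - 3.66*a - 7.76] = 2.58*a - 3.66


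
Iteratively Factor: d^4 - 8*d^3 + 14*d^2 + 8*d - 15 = (d - 1)*(d^3 - 7*d^2 + 7*d + 15) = (d - 5)*(d - 1)*(d^2 - 2*d - 3) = (d - 5)*(d - 3)*(d - 1)*(d + 1)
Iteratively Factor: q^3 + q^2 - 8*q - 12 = (q - 3)*(q^2 + 4*q + 4) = (q - 3)*(q + 2)*(q + 2)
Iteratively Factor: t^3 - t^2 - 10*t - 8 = (t + 1)*(t^2 - 2*t - 8) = (t + 1)*(t + 2)*(t - 4)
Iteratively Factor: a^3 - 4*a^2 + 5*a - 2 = (a - 1)*(a^2 - 3*a + 2) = (a - 2)*(a - 1)*(a - 1)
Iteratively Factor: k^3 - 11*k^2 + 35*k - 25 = (k - 5)*(k^2 - 6*k + 5) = (k - 5)*(k - 1)*(k - 5)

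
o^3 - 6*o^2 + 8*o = o*(o - 4)*(o - 2)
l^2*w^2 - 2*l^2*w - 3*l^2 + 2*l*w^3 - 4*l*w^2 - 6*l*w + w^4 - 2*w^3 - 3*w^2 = (l + w)^2*(w - 3)*(w + 1)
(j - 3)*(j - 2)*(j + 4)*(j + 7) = j^4 + 6*j^3 - 21*j^2 - 74*j + 168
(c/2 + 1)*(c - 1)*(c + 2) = c^3/2 + 3*c^2/2 - 2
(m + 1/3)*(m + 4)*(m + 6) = m^3 + 31*m^2/3 + 82*m/3 + 8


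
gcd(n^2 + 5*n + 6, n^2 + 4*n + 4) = n + 2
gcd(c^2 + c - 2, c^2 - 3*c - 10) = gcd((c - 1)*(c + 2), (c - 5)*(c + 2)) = c + 2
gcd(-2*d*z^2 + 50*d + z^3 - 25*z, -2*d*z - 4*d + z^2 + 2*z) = -2*d + z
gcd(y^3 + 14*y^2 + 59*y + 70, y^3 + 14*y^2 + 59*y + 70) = y^3 + 14*y^2 + 59*y + 70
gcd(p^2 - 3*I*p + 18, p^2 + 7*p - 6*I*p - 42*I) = p - 6*I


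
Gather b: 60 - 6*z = 60 - 6*z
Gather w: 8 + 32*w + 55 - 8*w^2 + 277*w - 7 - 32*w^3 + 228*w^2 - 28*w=-32*w^3 + 220*w^2 + 281*w + 56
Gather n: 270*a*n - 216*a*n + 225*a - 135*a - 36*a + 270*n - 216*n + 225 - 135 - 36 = 54*a + n*(54*a + 54) + 54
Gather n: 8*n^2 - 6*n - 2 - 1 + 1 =8*n^2 - 6*n - 2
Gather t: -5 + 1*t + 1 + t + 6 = 2*t + 2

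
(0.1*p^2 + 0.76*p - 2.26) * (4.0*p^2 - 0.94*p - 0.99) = 0.4*p^4 + 2.946*p^3 - 9.8534*p^2 + 1.372*p + 2.2374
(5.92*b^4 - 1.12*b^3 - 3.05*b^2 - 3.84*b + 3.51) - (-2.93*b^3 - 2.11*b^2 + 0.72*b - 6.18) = 5.92*b^4 + 1.81*b^3 - 0.94*b^2 - 4.56*b + 9.69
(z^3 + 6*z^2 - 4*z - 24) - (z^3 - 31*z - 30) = 6*z^2 + 27*z + 6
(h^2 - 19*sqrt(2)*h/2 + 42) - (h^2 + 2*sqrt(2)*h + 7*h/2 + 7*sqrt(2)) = -23*sqrt(2)*h/2 - 7*h/2 - 7*sqrt(2) + 42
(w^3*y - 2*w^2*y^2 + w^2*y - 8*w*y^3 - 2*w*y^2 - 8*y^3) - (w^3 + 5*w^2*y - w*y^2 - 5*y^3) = w^3*y - w^3 - 2*w^2*y^2 - 4*w^2*y - 8*w*y^3 - w*y^2 - 3*y^3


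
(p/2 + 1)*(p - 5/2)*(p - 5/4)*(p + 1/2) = p^4/2 - 5*p^3/8 - 21*p^2/8 + 65*p/32 + 25/16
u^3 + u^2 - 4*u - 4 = (u - 2)*(u + 1)*(u + 2)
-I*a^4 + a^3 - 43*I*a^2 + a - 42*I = (a - 6*I)*(a - I)*(a + 7*I)*(-I*a + 1)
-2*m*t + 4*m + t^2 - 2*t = (-2*m + t)*(t - 2)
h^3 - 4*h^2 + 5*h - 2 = (h - 2)*(h - 1)^2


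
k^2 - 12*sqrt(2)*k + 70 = (k - 7*sqrt(2))*(k - 5*sqrt(2))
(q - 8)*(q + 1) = q^2 - 7*q - 8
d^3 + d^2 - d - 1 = (d - 1)*(d + 1)^2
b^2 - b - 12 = (b - 4)*(b + 3)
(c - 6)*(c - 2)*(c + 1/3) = c^3 - 23*c^2/3 + 28*c/3 + 4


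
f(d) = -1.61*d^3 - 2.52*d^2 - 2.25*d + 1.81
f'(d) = -4.83*d^2 - 5.04*d - 2.25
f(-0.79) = 2.81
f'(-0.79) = -1.28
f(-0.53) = 2.53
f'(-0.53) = -0.94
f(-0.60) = 2.60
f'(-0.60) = -0.96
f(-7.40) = 532.88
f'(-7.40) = -229.44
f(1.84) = -20.89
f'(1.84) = -27.88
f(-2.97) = 28.44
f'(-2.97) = -29.89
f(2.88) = -64.03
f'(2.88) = -56.83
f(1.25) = -8.08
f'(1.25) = -16.10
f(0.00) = 1.81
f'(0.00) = -2.25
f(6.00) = -450.17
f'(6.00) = -206.37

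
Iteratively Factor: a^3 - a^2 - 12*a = (a - 4)*(a^2 + 3*a) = a*(a - 4)*(a + 3)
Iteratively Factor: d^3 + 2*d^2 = (d)*(d^2 + 2*d) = d*(d + 2)*(d)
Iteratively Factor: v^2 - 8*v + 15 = (v - 5)*(v - 3)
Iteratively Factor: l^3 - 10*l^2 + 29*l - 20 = (l - 4)*(l^2 - 6*l + 5) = (l - 5)*(l - 4)*(l - 1)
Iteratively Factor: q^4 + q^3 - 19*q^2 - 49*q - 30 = (q - 5)*(q^3 + 6*q^2 + 11*q + 6) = (q - 5)*(q + 3)*(q^2 + 3*q + 2) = (q - 5)*(q + 1)*(q + 3)*(q + 2)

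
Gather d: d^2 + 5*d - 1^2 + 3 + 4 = d^2 + 5*d + 6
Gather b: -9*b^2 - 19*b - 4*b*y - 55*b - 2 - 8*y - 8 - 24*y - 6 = -9*b^2 + b*(-4*y - 74) - 32*y - 16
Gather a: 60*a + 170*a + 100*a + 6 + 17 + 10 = 330*a + 33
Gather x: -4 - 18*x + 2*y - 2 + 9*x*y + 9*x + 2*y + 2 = x*(9*y - 9) + 4*y - 4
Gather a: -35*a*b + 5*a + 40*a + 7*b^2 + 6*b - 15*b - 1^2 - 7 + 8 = a*(45 - 35*b) + 7*b^2 - 9*b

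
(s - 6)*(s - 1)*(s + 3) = s^3 - 4*s^2 - 15*s + 18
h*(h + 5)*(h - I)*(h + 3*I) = h^4 + 5*h^3 + 2*I*h^3 + 3*h^2 + 10*I*h^2 + 15*h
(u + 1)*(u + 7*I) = u^2 + u + 7*I*u + 7*I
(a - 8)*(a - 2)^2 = a^3 - 12*a^2 + 36*a - 32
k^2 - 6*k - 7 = (k - 7)*(k + 1)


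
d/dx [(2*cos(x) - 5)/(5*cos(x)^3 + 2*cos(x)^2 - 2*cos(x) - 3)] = 16*(-20*sin(x)^2*cos(x) + 71*sin(x)^2 - 55)*sin(x)/(-8*sin(x)^2 + 7*cos(x) + 5*cos(3*x) - 4)^2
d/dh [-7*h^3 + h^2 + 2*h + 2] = -21*h^2 + 2*h + 2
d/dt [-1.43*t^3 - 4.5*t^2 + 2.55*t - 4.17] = -4.29*t^2 - 9.0*t + 2.55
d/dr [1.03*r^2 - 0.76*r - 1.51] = 2.06*r - 0.76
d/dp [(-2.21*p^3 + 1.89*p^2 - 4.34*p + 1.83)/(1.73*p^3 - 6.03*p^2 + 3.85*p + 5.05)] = (10.0566*p^4 - 2.00060000000001*p^3 - 61.8729*p^2 + 41.1588*p - 28.9625)/(2.9929*p^6 - 20.8638*p^5 + 49.6819*p^4 - 28.958*p^3 - 46.0805*p^2 + 38.885*p + 25.5025)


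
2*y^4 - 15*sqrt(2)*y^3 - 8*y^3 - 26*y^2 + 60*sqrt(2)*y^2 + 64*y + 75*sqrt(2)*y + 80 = (y - 5)*(y - 8*sqrt(2))*(sqrt(2)*y + 1)*(sqrt(2)*y + sqrt(2))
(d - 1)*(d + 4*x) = d^2 + 4*d*x - d - 4*x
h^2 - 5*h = h*(h - 5)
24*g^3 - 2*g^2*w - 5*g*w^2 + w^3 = (-4*g + w)*(-3*g + w)*(2*g + w)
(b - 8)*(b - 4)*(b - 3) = b^3 - 15*b^2 + 68*b - 96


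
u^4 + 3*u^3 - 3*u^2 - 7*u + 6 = (u - 1)^2*(u + 2)*(u + 3)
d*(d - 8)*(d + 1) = d^3 - 7*d^2 - 8*d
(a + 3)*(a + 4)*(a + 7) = a^3 + 14*a^2 + 61*a + 84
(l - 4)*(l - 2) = l^2 - 6*l + 8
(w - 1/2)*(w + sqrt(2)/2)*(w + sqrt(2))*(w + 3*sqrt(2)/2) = w^4 - w^3/2 + 3*sqrt(2)*w^3 - 3*sqrt(2)*w^2/2 + 11*w^2/2 - 11*w/4 + 3*sqrt(2)*w/2 - 3*sqrt(2)/4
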